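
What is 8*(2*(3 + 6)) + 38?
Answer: 182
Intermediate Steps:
8*(2*(3 + 6)) + 38 = 8*(2*9) + 38 = 8*18 + 38 = 144 + 38 = 182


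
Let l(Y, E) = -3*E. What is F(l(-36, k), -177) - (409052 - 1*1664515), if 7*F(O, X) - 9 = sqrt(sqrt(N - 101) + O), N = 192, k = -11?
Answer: 8788250/7 + sqrt(33 + sqrt(91))/7 ≈ 1.2555e+6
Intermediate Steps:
F(O, X) = 9/7 + sqrt(O + sqrt(91))/7 (F(O, X) = 9/7 + sqrt(sqrt(192 - 101) + O)/7 = 9/7 + sqrt(sqrt(91) + O)/7 = 9/7 + sqrt(O + sqrt(91))/7)
F(l(-36, k), -177) - (409052 - 1*1664515) = (9/7 + sqrt(-3*(-11) + sqrt(91))/7) - (409052 - 1*1664515) = (9/7 + sqrt(33 + sqrt(91))/7) - (409052 - 1664515) = (9/7 + sqrt(33 + sqrt(91))/7) - 1*(-1255463) = (9/7 + sqrt(33 + sqrt(91))/7) + 1255463 = 8788250/7 + sqrt(33 + sqrt(91))/7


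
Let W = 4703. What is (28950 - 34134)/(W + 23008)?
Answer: -576/3079 ≈ -0.18707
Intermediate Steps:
(28950 - 34134)/(W + 23008) = (28950 - 34134)/(4703 + 23008) = -5184/27711 = -5184*1/27711 = -576/3079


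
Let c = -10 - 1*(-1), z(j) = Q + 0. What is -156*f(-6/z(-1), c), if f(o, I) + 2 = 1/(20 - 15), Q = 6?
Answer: 1404/5 ≈ 280.80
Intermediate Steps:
z(j) = 6 (z(j) = 6 + 0 = 6)
c = -9 (c = -10 + 1 = -9)
f(o, I) = -9/5 (f(o, I) = -2 + 1/(20 - 15) = -2 + 1/5 = -9/5)
-156*f(-6/z(-1), c) = -156*(-9/5) = 1404/5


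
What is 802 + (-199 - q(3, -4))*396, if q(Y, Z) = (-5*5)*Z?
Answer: -117602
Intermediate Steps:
q(Y, Z) = -25*Z
802 + (-199 - q(3, -4))*396 = 802 + (-199 - (-25)*(-4))*396 = 802 + (-199 - 1*100)*396 = 802 + (-199 - 100)*396 = 802 - 299*396 = 802 - 118404 = -117602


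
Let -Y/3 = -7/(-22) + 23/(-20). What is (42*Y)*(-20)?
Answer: -23058/11 ≈ -2096.2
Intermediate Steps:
Y = 549/220 (Y = -3*(-7/(-22) + 23/(-20)) = -3*(-7*(-1/22) + 23*(-1/20)) = -3*(7/22 - 23/20) = -3*(-183/220) = 549/220 ≈ 2.4955)
(42*Y)*(-20) = (42*(549/220))*(-20) = (11529/110)*(-20) = -23058/11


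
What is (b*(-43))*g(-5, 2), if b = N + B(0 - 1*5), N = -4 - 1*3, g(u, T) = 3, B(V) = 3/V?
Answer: 4902/5 ≈ 980.40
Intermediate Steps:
N = -7 (N = -4 - 3 = -7)
b = -38/5 (b = -7 + 3/(0 - 1*5) = -7 + 3/(0 - 5) = -7 + 3/(-5) = -7 + 3*(-1/5) = -7 - 3/5 = -38/5 ≈ -7.6000)
(b*(-43))*g(-5, 2) = -38/5*(-43)*3 = (1634/5)*3 = 4902/5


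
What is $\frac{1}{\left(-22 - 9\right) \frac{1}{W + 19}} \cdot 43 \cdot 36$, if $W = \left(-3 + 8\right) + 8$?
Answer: $- \frac{49536}{31} \approx -1597.9$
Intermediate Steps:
$W = 13$ ($W = 5 + 8 = 13$)
$\frac{1}{\left(-22 - 9\right) \frac{1}{W + 19}} \cdot 43 \cdot 36 = \frac{1}{\left(-22 - 9\right) \frac{1}{13 + 19}} \cdot 43 \cdot 36 = \frac{1}{\left(-31\right) \frac{1}{32}} \cdot 43 \cdot 36 = \frac{1}{- \frac{31}{32}} \cdot 43 \cdot 36 = \left(- \frac{32}{31}\right) 43 \cdot 36 = \left(- \frac{1376}{31}\right) 36 = - \frac{49536}{31}$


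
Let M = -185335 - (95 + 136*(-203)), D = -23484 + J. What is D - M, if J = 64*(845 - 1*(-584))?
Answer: 225794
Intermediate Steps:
J = 91456 (J = 64*(845 + 584) = 64*1429 = 91456)
D = 67972 (D = -23484 + 91456 = 67972)
M = -157822 (M = -185335 - (95 - 27608) = -185335 - 1*(-27513) = -185335 + 27513 = -157822)
D - M = 67972 - 1*(-157822) = 67972 + 157822 = 225794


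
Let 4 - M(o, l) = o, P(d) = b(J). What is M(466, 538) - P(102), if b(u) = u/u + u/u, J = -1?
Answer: -464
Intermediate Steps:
b(u) = 2 (b(u) = 1 + 1 = 2)
P(d) = 2
M(o, l) = 4 - o
M(466, 538) - P(102) = (4 - 1*466) - 1*2 = (4 - 466) - 2 = -462 - 2 = -464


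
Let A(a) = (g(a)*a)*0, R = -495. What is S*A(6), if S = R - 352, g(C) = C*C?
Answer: 0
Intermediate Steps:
g(C) = C²
S = -847 (S = -495 - 352 = -847)
A(a) = 0 (A(a) = (a²*a)*0 = a³*0 = 0)
S*A(6) = -847*0 = 0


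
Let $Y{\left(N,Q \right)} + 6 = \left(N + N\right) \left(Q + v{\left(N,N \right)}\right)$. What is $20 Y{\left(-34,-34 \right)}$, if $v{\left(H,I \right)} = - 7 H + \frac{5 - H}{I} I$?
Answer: $-330600$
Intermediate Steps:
$v{\left(H,I \right)} = 5 - 8 H$ ($v{\left(H,I \right)} = - 7 H + \frac{5 - H}{I} I = - 7 H - \left(-5 + H\right) = 5 - 8 H$)
$Y{\left(N,Q \right)} = -6 + 2 N \left(5 + Q - 8 N\right)$ ($Y{\left(N,Q \right)} = -6 + \left(N + N\right) \left(Q - \left(-5 + 8 N\right)\right) = -6 + 2 N \left(5 + Q - 8 N\right)$)
$20 Y{\left(-34,-34 \right)} = 20 \left(-6 - - 68 \left(-5 + 8 \left(-34\right)\right) + 2 \left(-34\right) \left(-34\right)\right) = 20 \left(-6 - - 68 \left(-5 - 272\right) + 2312\right) = 20 \left(-6 - \left(-68\right) \left(-277\right) + 2312\right) = 20 \left(-6 - 18836 + 2312\right) = 20 \left(-16530\right) = -330600$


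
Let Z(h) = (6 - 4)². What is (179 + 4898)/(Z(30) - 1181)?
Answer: -5077/1177 ≈ -4.3135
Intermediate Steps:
Z(h) = 4 (Z(h) = 2² = 4)
(179 + 4898)/(Z(30) - 1181) = (179 + 4898)/(4 - 1181) = 5077/(-1177) = 5077*(-1/1177) = -5077/1177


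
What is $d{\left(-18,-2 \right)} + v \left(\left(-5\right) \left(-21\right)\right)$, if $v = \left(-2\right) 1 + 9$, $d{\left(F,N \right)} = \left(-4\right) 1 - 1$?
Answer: $730$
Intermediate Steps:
$d{\left(F,N \right)} = -5$ ($d{\left(F,N \right)} = -4 - 1 = -5$)
$v = 7$ ($v = -2 + 9 = 7$)
$d{\left(-18,-2 \right)} + v \left(\left(-5\right) \left(-21\right)\right) = -5 + 7 \left(\left(-5\right) \left(-21\right)\right) = -5 + 7 \cdot 105 = -5 + 735 = 730$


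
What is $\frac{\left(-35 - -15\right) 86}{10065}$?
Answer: $- \frac{344}{2013} \approx -0.17089$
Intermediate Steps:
$\frac{\left(-35 - -15\right) 86}{10065} = \left(-35 + 15\right) 86 \cdot \frac{1}{10065} = \left(-20\right) 86 \cdot \frac{1}{10065} = \left(-1720\right) \frac{1}{10065} = - \frac{344}{2013}$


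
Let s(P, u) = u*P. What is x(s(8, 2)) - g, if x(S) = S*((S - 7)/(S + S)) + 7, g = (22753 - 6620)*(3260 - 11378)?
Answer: 261935411/2 ≈ 1.3097e+8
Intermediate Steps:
s(P, u) = P*u
g = -130967694 (g = 16133*(-8118) = -130967694)
x(S) = 7/2 + S/2 (x(S) = S*((-7 + S)/((2*S))) + 7 = S*((-7 + S)*(1/(2*S))) + 7 = S*((-7 + S)/(2*S)) + 7 = (-7/2 + S/2) + 7 = 7/2 + S/2)
x(s(8, 2)) - g = (7/2 + (8*2)/2) - 1*(-130967694) = (7/2 + (1/2)*16) + 130967694 = (7/2 + 8) + 130967694 = 23/2 + 130967694 = 261935411/2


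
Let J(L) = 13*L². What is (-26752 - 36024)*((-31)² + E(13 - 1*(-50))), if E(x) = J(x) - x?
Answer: -3295426120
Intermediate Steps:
E(x) = -x + 13*x² (E(x) = 13*x² - x = -x + 13*x²)
(-26752 - 36024)*((-31)² + E(13 - 1*(-50))) = (-26752 - 36024)*((-31)² + (13 - 1*(-50))*(-1 + 13*(13 - 1*(-50)))) = -62776*(961 + (13 + 50)*(-1 + 13*(13 + 50))) = -62776*(961 + 63*(-1 + 13*63)) = -62776*(961 + 63*(-1 + 819)) = -62776*(961 + 63*818) = -62776*(961 + 51534) = -62776*52495 = -3295426120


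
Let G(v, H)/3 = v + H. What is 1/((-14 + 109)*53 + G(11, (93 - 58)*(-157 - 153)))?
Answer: -1/27482 ≈ -3.6387e-5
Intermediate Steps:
G(v, H) = 3*H + 3*v (G(v, H) = 3*(v + H) = 3*(H + v) = 3*H + 3*v)
1/((-14 + 109)*53 + G(11, (93 - 58)*(-157 - 153))) = 1/((-14 + 109)*53 + (3*((93 - 58)*(-157 - 153)) + 3*11)) = 1/(95*53 + (3*(35*(-310)) + 33)) = 1/(5035 + (3*(-10850) + 33)) = 1/(5035 + (-32550 + 33)) = 1/(5035 - 32517) = 1/(-27482) = -1/27482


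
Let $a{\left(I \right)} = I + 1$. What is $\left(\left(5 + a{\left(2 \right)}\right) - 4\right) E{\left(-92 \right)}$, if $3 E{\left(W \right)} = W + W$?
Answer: $- \frac{736}{3} \approx -245.33$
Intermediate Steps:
$a{\left(I \right)} = 1 + I$
$E{\left(W \right)} = \frac{2 W}{3}$ ($E{\left(W \right)} = \frac{W + W}{3} = \frac{2 W}{3}$)
$\left(\left(5 + a{\left(2 \right)}\right) - 4\right) E{\left(-92 \right)} = \left(\left(5 + \left(1 + 2\right)\right) - 4\right) \frac{2}{3} \left(-92\right) = \left(\left(5 + 3\right) - 4\right) \left(- \frac{184}{3}\right) = \left(8 - 4\right) \left(- \frac{184}{3}\right) = 4 \left(- \frac{184}{3}\right) = - \frac{736}{3}$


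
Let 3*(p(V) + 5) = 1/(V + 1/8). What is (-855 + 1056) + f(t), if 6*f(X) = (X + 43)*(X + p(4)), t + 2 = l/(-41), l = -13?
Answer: 7059341/45387 ≈ 155.54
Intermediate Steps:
t = -69/41 (t = -2 - 13/(-41) = -2 - 13*(-1/41) = -2 + 13/41 = -69/41 ≈ -1.6829)
p(V) = -5 + 1/(3*(⅛ + V)) (p(V) = -5 + 1/(3*(V + 1/8)) = -5 + 1/(3*(V + ⅛)) = -5 + 1/(3*(⅛ + V)))
f(X) = (43 + X)*(-487/99 + X)/6 (f(X) = ((X + 43)*(X + (-7 - 120*4)/(3*(1 + 8*4))))/6 = ((43 + X)*(X + (-7 - 480)/(3*(1 + 32))))/6 = ((43 + X)*(X + (⅓)*(-487)/33))/6 = ((43 + X)*(X + (⅓)*(1/33)*(-487)))/6 = ((43 + X)*(X - 487/99))/6 = ((43 + X)*(-487/99 + X))/6 = (43 + X)*(-487/99 + X)/6)
(-855 + 1056) + f(t) = (-855 + 1056) + (-20941/594 + (-69/41)²/6 + (1885/297)*(-69/41)) = 201 + (-20941/594 + (⅙)*(4761/1681) - 43355/4059) = 201 + (-20941/594 + 1587/3362 - 43355/4059) = 201 - 2063446/45387 = 7059341/45387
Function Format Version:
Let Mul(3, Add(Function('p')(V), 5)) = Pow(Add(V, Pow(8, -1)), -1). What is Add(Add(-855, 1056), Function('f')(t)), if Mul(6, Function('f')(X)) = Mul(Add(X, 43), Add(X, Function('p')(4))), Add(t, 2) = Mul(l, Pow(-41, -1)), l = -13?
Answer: Rational(7059341, 45387) ≈ 155.54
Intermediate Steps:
t = Rational(-69, 41) (t = Add(-2, Mul(-13, Pow(-41, -1))) = Add(-2, Mul(-13, Rational(-1, 41))) = Add(-2, Rational(13, 41)) = Rational(-69, 41) ≈ -1.6829)
Function('p')(V) = Add(-5, Mul(Rational(1, 3), Pow(Add(Rational(1, 8), V), -1))) (Function('p')(V) = Add(-5, Mul(Rational(1, 3), Pow(Add(V, Pow(8, -1)), -1))) = Add(-5, Mul(Rational(1, 3), Pow(Add(V, Rational(1, 8)), -1))) = Add(-5, Mul(Rational(1, 3), Pow(Add(Rational(1, 8), V), -1))))
Function('f')(X) = Mul(Rational(1, 6), Add(43, X), Add(Rational(-487, 99), X)) (Function('f')(X) = Mul(Rational(1, 6), Mul(Add(X, 43), Add(X, Mul(Rational(1, 3), Pow(Add(1, Mul(8, 4)), -1), Add(-7, Mul(-120, 4)))))) = Mul(Rational(1, 6), Mul(Add(43, X), Add(X, Mul(Rational(1, 3), Pow(Add(1, 32), -1), Add(-7, -480))))) = Mul(Rational(1, 6), Mul(Add(43, X), Add(X, Mul(Rational(1, 3), Pow(33, -1), -487)))) = Mul(Rational(1, 6), Mul(Add(43, X), Add(X, Mul(Rational(1, 3), Rational(1, 33), -487)))) = Mul(Rational(1, 6), Mul(Add(43, X), Add(X, Rational(-487, 99)))) = Mul(Rational(1, 6), Mul(Add(43, X), Add(Rational(-487, 99), X))) = Mul(Rational(1, 6), Add(43, X), Add(Rational(-487, 99), X)))
Add(Add(-855, 1056), Function('f')(t)) = Add(Add(-855, 1056), Add(Rational(-20941, 594), Mul(Rational(1, 6), Pow(Rational(-69, 41), 2)), Mul(Rational(1885, 297), Rational(-69, 41)))) = Add(201, Add(Rational(-20941, 594), Mul(Rational(1, 6), Rational(4761, 1681)), Rational(-43355, 4059))) = Add(201, Add(Rational(-20941, 594), Rational(1587, 3362), Rational(-43355, 4059))) = Add(201, Rational(-2063446, 45387)) = Rational(7059341, 45387)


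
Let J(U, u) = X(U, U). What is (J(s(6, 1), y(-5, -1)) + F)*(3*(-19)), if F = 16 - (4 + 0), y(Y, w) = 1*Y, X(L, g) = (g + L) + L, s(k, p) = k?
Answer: -1710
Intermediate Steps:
X(L, g) = g + 2*L (X(L, g) = (L + g) + L = g + 2*L)
y(Y, w) = Y
J(U, u) = 3*U (J(U, u) = U + 2*U = 3*U)
F = 12 (F = 16 - 1*4 = 16 - 4 = 12)
(J(s(6, 1), y(-5, -1)) + F)*(3*(-19)) = (3*6 + 12)*(3*(-19)) = (18 + 12)*(-57) = 30*(-57) = -1710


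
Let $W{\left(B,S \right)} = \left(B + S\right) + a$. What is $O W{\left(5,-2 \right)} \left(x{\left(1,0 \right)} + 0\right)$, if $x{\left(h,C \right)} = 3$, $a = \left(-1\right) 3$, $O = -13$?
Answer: $0$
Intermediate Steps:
$a = -3$
$W{\left(B,S \right)} = -3 + B + S$ ($W{\left(B,S \right)} = \left(B + S\right) - 3 = -3 + B + S$)
$O W{\left(5,-2 \right)} \left(x{\left(1,0 \right)} + 0\right) = - 13 \left(-3 + 5 - 2\right) \left(3 + 0\right) = \left(-13\right) 0 \cdot 3 = 0 \cdot 3 = 0$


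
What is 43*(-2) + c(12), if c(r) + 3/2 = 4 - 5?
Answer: -177/2 ≈ -88.500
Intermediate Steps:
c(r) = -5/2 (c(r) = -3/2 + (4 - 5) = -3/2 - 1 = -5/2)
43*(-2) + c(12) = 43*(-2) - 5/2 = -86 - 5/2 = -177/2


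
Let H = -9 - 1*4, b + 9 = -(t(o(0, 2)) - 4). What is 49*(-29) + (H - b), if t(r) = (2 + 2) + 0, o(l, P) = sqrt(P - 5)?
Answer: -1425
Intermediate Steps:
o(l, P) = sqrt(-5 + P)
t(r) = 4 (t(r) = 4 + 0 = 4)
b = -9 (b = -9 - (4 - 4) = -9 - 1*0 = -9 + 0 = -9)
H = -13 (H = -9 - 4 = -13)
49*(-29) + (H - b) = 49*(-29) + (-13 - 1*(-9)) = -1421 + (-13 + 9) = -1421 - 4 = -1425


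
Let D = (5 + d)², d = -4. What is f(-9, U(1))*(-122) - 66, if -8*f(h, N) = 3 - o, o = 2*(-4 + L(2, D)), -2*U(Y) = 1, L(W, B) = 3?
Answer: 41/4 ≈ 10.250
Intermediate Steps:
D = 1 (D = (5 - 4)² = 1² = 1)
U(Y) = -½ (U(Y) = -½*1 = -½)
o = -2 (o = 2*(-4 + 3) = 2*(-1) = -2)
f(h, N) = -5/8 (f(h, N) = -(3 - 1*(-2))/8 = -(3 + 2)/8 = -⅛*5 = -5/8)
f(-9, U(1))*(-122) - 66 = -5/8*(-122) - 66 = 305/4 - 66 = 41/4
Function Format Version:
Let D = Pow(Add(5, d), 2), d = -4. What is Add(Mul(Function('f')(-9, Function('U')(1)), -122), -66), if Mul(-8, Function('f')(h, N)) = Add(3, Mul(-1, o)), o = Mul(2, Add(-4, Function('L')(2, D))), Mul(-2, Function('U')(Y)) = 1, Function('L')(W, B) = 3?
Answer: Rational(41, 4) ≈ 10.250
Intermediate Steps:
D = 1 (D = Pow(Add(5, -4), 2) = Pow(1, 2) = 1)
Function('U')(Y) = Rational(-1, 2) (Function('U')(Y) = Mul(Rational(-1, 2), 1) = Rational(-1, 2))
o = -2 (o = Mul(2, Add(-4, 3)) = Mul(2, -1) = -2)
Function('f')(h, N) = Rational(-5, 8) (Function('f')(h, N) = Mul(Rational(-1, 8), Add(3, Mul(-1, -2))) = Mul(Rational(-1, 8), Add(3, 2)) = Mul(Rational(-1, 8), 5) = Rational(-5, 8))
Add(Mul(Function('f')(-9, Function('U')(1)), -122), -66) = Add(Mul(Rational(-5, 8), -122), -66) = Add(Rational(305, 4), -66) = Rational(41, 4)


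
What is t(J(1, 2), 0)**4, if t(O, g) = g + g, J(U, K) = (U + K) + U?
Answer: 0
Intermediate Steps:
J(U, K) = K + 2*U (J(U, K) = (K + U) + U = K + 2*U)
t(O, g) = 2*g
t(J(1, 2), 0)**4 = (2*0)**4 = 0**4 = 0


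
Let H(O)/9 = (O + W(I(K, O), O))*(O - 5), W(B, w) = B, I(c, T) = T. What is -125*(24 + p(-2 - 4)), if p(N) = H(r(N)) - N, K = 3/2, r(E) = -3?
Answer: -57750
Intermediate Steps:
K = 3/2 (K = 3*(1/2) = 3/2 ≈ 1.5000)
H(O) = 18*O*(-5 + O) (H(O) = 9*((O + O)*(O - 5)) = 9*((2*O)*(-5 + O)) = 9*(2*O*(-5 + O)) = 18*O*(-5 + O))
p(N) = 432 - N (p(N) = 18*(-3)*(-5 - 3) - N = 18*(-3)*(-8) - N = 432 - N)
-125*(24 + p(-2 - 4)) = -125*(24 + (432 - (-2 - 4))) = -125*(24 + (432 - 1*(-6))) = -125*(24 + (432 + 6)) = -125*(24 + 438) = -125*462 = -57750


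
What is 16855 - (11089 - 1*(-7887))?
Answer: -2121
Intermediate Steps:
16855 - (11089 - 1*(-7887)) = 16855 - (11089 + 7887) = 16855 - 1*18976 = 16855 - 18976 = -2121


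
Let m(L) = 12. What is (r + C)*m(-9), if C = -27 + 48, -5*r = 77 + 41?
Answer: -156/5 ≈ -31.200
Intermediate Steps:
r = -118/5 (r = -(77 + 41)/5 = -⅕*118 = -118/5 ≈ -23.600)
C = 21
(r + C)*m(-9) = (-118/5 + 21)*12 = -13/5*12 = -156/5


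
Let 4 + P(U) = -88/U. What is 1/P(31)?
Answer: -31/212 ≈ -0.14623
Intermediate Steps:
P(U) = -4 - 88/U
1/P(31) = 1/(-4 - 88/31) = 1/(-212/31) = -31/212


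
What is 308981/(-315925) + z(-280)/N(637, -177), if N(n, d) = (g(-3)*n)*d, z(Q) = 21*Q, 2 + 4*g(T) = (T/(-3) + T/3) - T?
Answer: -186440427/242314475 ≈ -0.76941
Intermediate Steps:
g(T) = -½ - T/4 (g(T) = -½ + ((T/(-3) + T/3) - T)/4 = -½ + ((T*(-⅓) + T*(⅓)) - T)/4 = -½ + ((-T/3 + T/3) - T)/4 = -½ + (0 - T)/4 = -½ + (-T)/4 = -½ - T/4)
N(n, d) = d*n/4 (N(n, d) = ((-½ - ¼*(-3))*n)*d = ((-½ + ¾)*n)*d = (n/4)*d = d*n/4)
308981/(-315925) + z(-280)/N(637, -177) = 308981/(-315925) + (21*(-280))/(((¼)*(-177)*637)) = 308981*(-1/315925) - 5880/(-112749/4) = -308981/315925 - 5880*(-4/112749) = -308981/315925 + 160/767 = -186440427/242314475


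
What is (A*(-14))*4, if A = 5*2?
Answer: -560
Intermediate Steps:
A = 10
(A*(-14))*4 = (10*(-14))*4 = -140*4 = -560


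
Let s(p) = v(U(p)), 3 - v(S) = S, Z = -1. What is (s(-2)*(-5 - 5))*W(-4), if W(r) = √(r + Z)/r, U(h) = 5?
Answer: -5*I*√5 ≈ -11.18*I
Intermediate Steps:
v(S) = 3 - S
s(p) = -2 (s(p) = 3 - 1*5 = 3 - 5 = -2)
W(r) = √(-1 + r)/r (W(r) = √(r - 1)/r = √(-1 + r)/r)
(s(-2)*(-5 - 5))*W(-4) = (-2*(-5 - 5))*(√(-1 - 4)/(-4)) = (-2*(-10))*(-I*√5/4) = 20*(-I*√5/4) = -5*I*√5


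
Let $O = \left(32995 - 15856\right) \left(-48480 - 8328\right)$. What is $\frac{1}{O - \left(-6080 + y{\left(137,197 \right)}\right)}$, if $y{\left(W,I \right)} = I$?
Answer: $- \frac{1}{973626429} \approx -1.0271 \cdot 10^{-9}$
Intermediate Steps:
$O = -973632312$ ($O = 17139 \left(-56808\right) = -973632312$)
$\frac{1}{O - \left(-6080 + y{\left(137,197 \right)}\right)} = \frac{1}{-973632312 + \left(10 \cdot 608 - 197\right)} = \frac{1}{-973632312 + \left(6080 - 197\right)} = \frac{1}{-973632312 + 5883} = \frac{1}{-973626429} = - \frac{1}{973626429}$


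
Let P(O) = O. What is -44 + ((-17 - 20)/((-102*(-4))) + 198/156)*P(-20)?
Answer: -89599/1326 ≈ -67.571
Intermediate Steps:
-44 + ((-17 - 20)/((-102*(-4))) + 198/156)*P(-20) = -44 + ((-17 - 20)/((-102*(-4))) + 198/156)*(-20) = -44 + (-37/((-34*(-12))) + 198*(1/156))*(-20) = -44 + (-37/408 + 33/26)*(-20) = -44 + (6251/5304)*(-20) = -44 - 31255/1326 = -89599/1326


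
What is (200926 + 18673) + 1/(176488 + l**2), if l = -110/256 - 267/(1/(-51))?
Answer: 667727035417431551/3040665191633 ≈ 2.1960e+5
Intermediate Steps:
l = 1742921/128 (l = -110*1/256 - 267/(-1/51) = -55/128 - 267*(-51) = -55/128 + 13617 = 1742921/128 ≈ 13617.)
(200926 + 18673) + 1/(176488 + l**2) = (200926 + 18673) + 1/(176488 + (1742921/128)**2) = 219599 + 1/(176488 + 3037773612241/16384) = 219599 + 1/(3040665191633/16384) = 219599 + 16384/3040665191633 = 667727035417431551/3040665191633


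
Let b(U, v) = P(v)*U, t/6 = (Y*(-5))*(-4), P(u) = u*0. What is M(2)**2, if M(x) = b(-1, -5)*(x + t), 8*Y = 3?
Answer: 0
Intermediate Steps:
Y = 3/8 (Y = (1/8)*3 = 3/8 ≈ 0.37500)
P(u) = 0
t = 45 (t = 6*(((3/8)*(-5))*(-4)) = 6*(-15/8*(-4)) = 6*(15/2) = 45)
b(U, v) = 0 (b(U, v) = 0*U = 0)
M(x) = 0 (M(x) = 0*(x + 45) = 0*(45 + x) = 0)
M(2)**2 = 0**2 = 0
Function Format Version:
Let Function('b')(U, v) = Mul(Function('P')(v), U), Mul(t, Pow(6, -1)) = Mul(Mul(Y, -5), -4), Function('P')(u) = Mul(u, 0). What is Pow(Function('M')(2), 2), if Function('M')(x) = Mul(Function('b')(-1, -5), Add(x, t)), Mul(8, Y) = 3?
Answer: 0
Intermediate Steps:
Y = Rational(3, 8) (Y = Mul(Rational(1, 8), 3) = Rational(3, 8) ≈ 0.37500)
Function('P')(u) = 0
t = 45 (t = Mul(6, Mul(Mul(Rational(3, 8), -5), -4)) = Mul(6, Mul(Rational(-15, 8), -4)) = Mul(6, Rational(15, 2)) = 45)
Function('b')(U, v) = 0 (Function('b')(U, v) = Mul(0, U) = 0)
Function('M')(x) = 0 (Function('M')(x) = Mul(0, Add(x, 45)) = Mul(0, Add(45, x)) = 0)
Pow(Function('M')(2), 2) = Pow(0, 2) = 0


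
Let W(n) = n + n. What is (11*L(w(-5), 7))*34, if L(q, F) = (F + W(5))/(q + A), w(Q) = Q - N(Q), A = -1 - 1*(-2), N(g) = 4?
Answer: -3179/4 ≈ -794.75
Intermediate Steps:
A = 1 (A = -1 + 2 = 1)
W(n) = 2*n
w(Q) = -4 + Q (w(Q) = Q - 1*4 = Q - 4 = -4 + Q)
L(q, F) = (10 + F)/(1 + q) (L(q, F) = (F + 2*5)/(q + 1) = (F + 10)/(1 + q) = (10 + F)/(1 + q))
(11*L(w(-5), 7))*34 = (11*((10 + 7)/(1 + (-4 - 5))))*34 = (11*(17/(1 - 9)))*34 = (11*(17/(-8)))*34 = (11*(-⅛*17))*34 = (11*(-17/8))*34 = -187/8*34 = -3179/4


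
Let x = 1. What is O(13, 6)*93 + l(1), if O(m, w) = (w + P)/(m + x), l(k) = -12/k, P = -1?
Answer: 297/14 ≈ 21.214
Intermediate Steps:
O(m, w) = (-1 + w)/(1 + m) (O(m, w) = (w - 1)/(m + 1) = (-1 + w)/(1 + m))
O(13, 6)*93 + l(1) = ((-1 + 6)/(1 + 13))*93 - 12/1 = (5/14)*93 - 12*1 = ((1/14)*5)*93 - 12 = (5/14)*93 - 12 = 465/14 - 12 = 297/14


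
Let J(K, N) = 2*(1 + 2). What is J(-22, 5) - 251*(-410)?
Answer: 102916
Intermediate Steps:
J(K, N) = 6 (J(K, N) = 2*3 = 6)
J(-22, 5) - 251*(-410) = 6 - 251*(-410) = 6 + 102910 = 102916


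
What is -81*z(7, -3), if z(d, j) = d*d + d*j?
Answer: -2268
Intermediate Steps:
z(d, j) = d**2 + d*j
-81*z(7, -3) = -567*(7 - 3) = -567*4 = -81*28 = -2268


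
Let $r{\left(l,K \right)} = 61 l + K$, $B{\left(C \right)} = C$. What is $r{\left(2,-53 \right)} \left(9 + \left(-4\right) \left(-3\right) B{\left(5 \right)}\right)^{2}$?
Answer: $328509$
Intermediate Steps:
$r{\left(l,K \right)} = K + 61 l$
$r{\left(2,-53 \right)} \left(9 + \left(-4\right) \left(-3\right) B{\left(5 \right)}\right)^{2} = \left(-53 + 61 \cdot 2\right) \left(9 + \left(-4\right) \left(-3\right) 5\right)^{2} = \left(-53 + 122\right) \left(9 + 12 \cdot 5\right)^{2} = 69 \left(9 + 60\right)^{2} = 69 \cdot 69^{2} = 69 \cdot 4761 = 328509$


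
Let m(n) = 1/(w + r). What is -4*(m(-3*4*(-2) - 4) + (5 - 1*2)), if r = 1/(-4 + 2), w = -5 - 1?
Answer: -148/13 ≈ -11.385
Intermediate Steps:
w = -6
r = -1/2 (r = 1/(-2) = -1/2 ≈ -0.50000)
m(n) = -2/13 (m(n) = 1/(-6 - 1/2) = 1/(-13/2) = -2/13)
-4*(m(-3*4*(-2) - 4) + (5 - 1*2)) = -4*(-2/13 + (5 - 1*2)) = -4*(-2/13 + (5 - 2)) = -4*(-2/13 + 3) = -4*37/13 = -148/13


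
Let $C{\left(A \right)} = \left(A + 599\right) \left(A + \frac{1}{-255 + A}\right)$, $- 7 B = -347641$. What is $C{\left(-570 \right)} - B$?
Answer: $- \frac{54609254}{825} \approx -66193.0$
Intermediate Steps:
$B = 49663$ ($B = \left(- \frac{1}{7}\right) \left(-347641\right) = 49663$)
$C{\left(A \right)} = \left(599 + A\right) \left(A + \frac{1}{-255 + A}\right)$
$C{\left(-570 \right)} - B = \frac{599 + \left(-570\right)^{3} - -87064080 + 344 \left(-570\right)^{2}}{-255 - 570} - 49663 = \frac{599 - 185193000 + 87064080 + 344 \cdot 324900}{-825} - 49663 = - \frac{599 - 185193000 + 87064080 + 111765600}{825} - 49663 = \left(- \frac{1}{825}\right) 13637279 - 49663 = - \frac{13637279}{825} - 49663 = - \frac{54609254}{825}$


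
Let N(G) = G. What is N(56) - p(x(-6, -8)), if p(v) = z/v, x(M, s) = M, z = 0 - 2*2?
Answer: 166/3 ≈ 55.333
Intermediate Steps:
z = -4 (z = 0 - 4 = -4)
p(v) = -4/v
N(56) - p(x(-6, -8)) = 56 - (-4)/(-6) = 56 - (-4)*(-1)/6 = 56 - 1*⅔ = 56 - ⅔ = 166/3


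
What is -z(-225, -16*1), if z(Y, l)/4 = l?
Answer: 64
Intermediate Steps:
z(Y, l) = 4*l
-z(-225, -16*1) = -4*(-16*1) = -4*(-16) = -1*(-64) = 64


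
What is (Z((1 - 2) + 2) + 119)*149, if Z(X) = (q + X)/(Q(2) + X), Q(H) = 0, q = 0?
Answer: 17880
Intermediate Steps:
Z(X) = 1 (Z(X) = (0 + X)/(0 + X) = X/X = 1)
(Z((1 - 2) + 2) + 119)*149 = (1 + 119)*149 = 120*149 = 17880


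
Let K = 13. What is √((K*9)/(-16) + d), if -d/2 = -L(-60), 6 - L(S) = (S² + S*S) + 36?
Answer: I*√231477/4 ≈ 120.28*I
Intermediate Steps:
L(S) = -30 - 2*S² (L(S) = 6 - ((S² + S*S) + 36) = 6 - ((S² + S²) + 36) = 6 - (2*S² + 36) = 6 - (36 + 2*S²) = 6 + (-36 - 2*S²) = -30 - 2*S²)
d = -14460 (d = -(-2)*(-30 - 2*(-60)²) = -(-2)*(-30 - 2*3600) = -(-2)*(-30 - 7200) = -(-2)*(-7230) = -2*7230 = -14460)
√((K*9)/(-16) + d) = √((13*9)/(-16) - 14460) = √(117*(-1/16) - 14460) = √(-117/16 - 14460) = √(-231477/16) = I*√231477/4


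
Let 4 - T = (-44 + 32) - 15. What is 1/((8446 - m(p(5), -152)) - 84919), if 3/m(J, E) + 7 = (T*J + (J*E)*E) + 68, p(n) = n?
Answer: -115736/8850679131 ≈ -1.3077e-5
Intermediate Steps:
T = 31 (T = 4 - ((-44 + 32) - 15) = 4 - (-12 - 15) = 4 - 1*(-27) = 4 + 27 = 31)
m(J, E) = 3/(61 + 31*J + J*E²) (m(J, E) = 3/(-7 + ((31*J + (J*E)*E) + 68)) = 3/(-7 + ((31*J + (E*J)*E) + 68)) = 3/(-7 + ((31*J + J*E²) + 68)) = 3/(-7 + (68 + 31*J + J*E²)) = 3/(61 + 31*J + J*E²))
1/((8446 - m(p(5), -152)) - 84919) = 1/((8446 - 3/(61 + 31*5 + 5*(-152)²)) - 84919) = 1/((8446 - 3/(61 + 155 + 5*23104)) - 84919) = 1/((8446 - 3/(61 + 155 + 115520)) - 84919) = 1/((8446 - 3/115736) - 84919) = 1/(977506253/115736 - 84919) = 1/(-8850679131/115736) = -115736/8850679131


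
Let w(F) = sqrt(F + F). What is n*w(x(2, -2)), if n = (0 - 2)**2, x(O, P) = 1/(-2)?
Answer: 4*I ≈ 4.0*I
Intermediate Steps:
x(O, P) = -1/2
n = 4 (n = (-2)**2 = 4)
w(F) = sqrt(2)*sqrt(F) (w(F) = sqrt(2*F) = sqrt(2)*sqrt(F))
n*w(x(2, -2)) = 4*(sqrt(2)*sqrt(-1/2)) = 4*(sqrt(2)*(I*sqrt(2)/2)) = 4*I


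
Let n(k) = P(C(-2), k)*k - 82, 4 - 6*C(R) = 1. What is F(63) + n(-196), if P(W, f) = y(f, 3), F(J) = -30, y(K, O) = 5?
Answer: -1092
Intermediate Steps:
C(R) = ½ (C(R) = ⅔ - ⅙*1 = ⅔ - ⅙ = ½)
P(W, f) = 5
n(k) = -82 + 5*k (n(k) = 5*k - 82 = -82 + 5*k)
F(63) + n(-196) = -30 + (-82 + 5*(-196)) = -30 + (-82 - 980) = -30 - 1062 = -1092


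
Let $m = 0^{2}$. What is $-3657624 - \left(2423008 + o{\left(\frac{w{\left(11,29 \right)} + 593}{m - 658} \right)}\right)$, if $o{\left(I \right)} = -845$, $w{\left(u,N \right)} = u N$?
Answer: $-6079787$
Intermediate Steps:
$m = 0$
$w{\left(u,N \right)} = N u$
$-3657624 - \left(2423008 + o{\left(\frac{w{\left(11,29 \right)} + 593}{m - 658} \right)}\right) = -3657624 - 2422163 = -6079787$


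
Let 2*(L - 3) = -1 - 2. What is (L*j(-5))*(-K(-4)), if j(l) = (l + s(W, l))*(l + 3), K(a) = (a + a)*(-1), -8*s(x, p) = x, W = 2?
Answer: -126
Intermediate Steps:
s(x, p) = -x/8
L = 3/2 (L = 3 + (-1 - 2)/2 = 3 + (½)*(-3) = 3 - 3/2 = 3/2 ≈ 1.5000)
K(a) = -2*a (K(a) = (2*a)*(-1) = -2*a)
j(l) = (3 + l)*(-¼ + l) (j(l) = (l - ⅛*2)*(l + 3) = (l - ¼)*(3 + l) = (-¼ + l)*(3 + l) = (3 + l)*(-¼ + l))
(L*j(-5))*(-K(-4)) = (3*(-¾ + (-5)² + (11/4)*(-5))/2)*(-(-2)*(-4)) = (3*(-¾ + 25 - 55/4)/2)*(-1*8) = ((3/2)*(21/2))*(-8) = (63/4)*(-8) = -126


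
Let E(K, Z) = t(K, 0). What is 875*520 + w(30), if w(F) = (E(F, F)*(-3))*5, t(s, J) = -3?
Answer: 455045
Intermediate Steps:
E(K, Z) = -3
w(F) = 45 (w(F) = -3*(-3)*5 = 9*5 = 45)
875*520 + w(30) = 875*520 + 45 = 455000 + 45 = 455045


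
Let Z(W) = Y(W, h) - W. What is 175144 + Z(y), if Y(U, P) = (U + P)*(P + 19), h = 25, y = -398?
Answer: 159130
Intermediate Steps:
Y(U, P) = (19 + P)*(P + U) (Y(U, P) = (P + U)*(19 + P) = (19 + P)*(P + U))
Z(W) = 1100 + 43*W (Z(W) = (25² + 19*25 + 19*W + 25*W) - W = (625 + 475 + 19*W + 25*W) - W = (1100 + 44*W) - W = 1100 + 43*W)
175144 + Z(y) = 175144 + (1100 + 43*(-398)) = 175144 + (1100 - 17114) = 175144 - 16014 = 159130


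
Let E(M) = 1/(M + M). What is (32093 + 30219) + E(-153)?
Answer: 19067471/306 ≈ 62312.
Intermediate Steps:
E(M) = 1/(2*M)
(32093 + 30219) + E(-153) = (32093 + 30219) + (½)/(-153) = 62312 + (½)*(-1/153) = 62312 - 1/306 = 19067471/306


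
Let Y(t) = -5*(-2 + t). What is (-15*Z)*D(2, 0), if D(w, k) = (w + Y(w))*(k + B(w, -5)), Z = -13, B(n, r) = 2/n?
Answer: 390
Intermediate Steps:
Y(t) = 10 - 5*t
D(w, k) = (10 - 4*w)*(k + 2/w) (D(w, k) = (w + (10 - 5*w))*(k + 2/w) = (10 - 4*w)*(k + 2/w))
(-15*Z)*D(2, 0) = (-15*(-13))*(-8 + 10*0 + 20/2 - 4*0*2) = 195*(-8 + 0 + 20*(½) + 0) = 195*(-8 + 0 + 10 + 0) = 195*2 = 390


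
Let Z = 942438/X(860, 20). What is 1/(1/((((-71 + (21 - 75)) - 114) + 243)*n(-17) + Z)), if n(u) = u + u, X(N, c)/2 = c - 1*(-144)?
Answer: 448915/164 ≈ 2737.3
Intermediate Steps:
X(N, c) = 288 + 2*c (X(N, c) = 2*(c - 1*(-144)) = 2*(c + 144) = 2*(144 + c) = 288 + 2*c)
n(u) = 2*u
Z = 471219/164 (Z = 942438/(288 + 2*20) = 942438/(288 + 40) = 942438/328 = 942438*(1/328) = 471219/164 ≈ 2873.3)
1/(1/((((-71 + (21 - 75)) - 114) + 243)*n(-17) + Z)) = 1/(1/((((-71 + (21 - 75)) - 114) + 243)*(2*(-17)) + 471219/164)) = 1/(1/((((-71 - 54) - 114) + 243)*(-34) + 471219/164)) = 1/(1/(((-125 - 114) + 243)*(-34) + 471219/164)) = 1/(1/((-239 + 243)*(-34) + 471219/164)) = 1/(1/(4*(-34) + 471219/164)) = 1/(1/(-136 + 471219/164)) = 1/(1/(448915/164)) = 1/(164/448915) = 448915/164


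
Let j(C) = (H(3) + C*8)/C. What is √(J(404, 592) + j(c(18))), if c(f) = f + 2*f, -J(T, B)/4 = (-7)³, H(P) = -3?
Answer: √49678/6 ≈ 37.148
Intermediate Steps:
J(T, B) = 1372 (J(T, B) = -4*(-7)³ = -4*(-343) = 1372)
c(f) = 3*f
j(C) = (-3 + 8*C)/C (j(C) = (-3 + C*8)/C = (-3 + 8*C)/C)
√(J(404, 592) + j(c(18))) = √(1372 + (8 - 3/(3*18))) = √(1372 + (8 - 3/54)) = √(1372 + (8 - 3*1/54)) = √(1372 + (8 - 1/18)) = √(1372 + 143/18) = √(24839/18) = √49678/6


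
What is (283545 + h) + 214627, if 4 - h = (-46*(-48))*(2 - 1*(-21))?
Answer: 447392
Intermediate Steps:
h = -50780 (h = 4 - (-46*(-48))*(2 - 1*(-21)) = 4 - 2208*(2 + 21) = 4 - 2208*23 = 4 - 1*50784 = 4 - 50784 = -50780)
(283545 + h) + 214627 = (283545 - 50780) + 214627 = 232765 + 214627 = 447392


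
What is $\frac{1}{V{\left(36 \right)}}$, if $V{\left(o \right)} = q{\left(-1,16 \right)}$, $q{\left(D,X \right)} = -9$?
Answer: $- \frac{1}{9} \approx -0.11111$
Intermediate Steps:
$V{\left(o \right)} = -9$
$\frac{1}{V{\left(36 \right)}} = \frac{1}{-9} = - \frac{1}{9}$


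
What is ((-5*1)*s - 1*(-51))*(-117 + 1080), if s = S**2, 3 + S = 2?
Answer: 44298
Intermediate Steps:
S = -1 (S = -3 + 2 = -1)
s = 1 (s = (-1)**2 = 1)
((-5*1)*s - 1*(-51))*(-117 + 1080) = (-5*1*1 - 1*(-51))*(-117 + 1080) = (-5*1 + 51)*963 = (-5 + 51)*963 = 46*963 = 44298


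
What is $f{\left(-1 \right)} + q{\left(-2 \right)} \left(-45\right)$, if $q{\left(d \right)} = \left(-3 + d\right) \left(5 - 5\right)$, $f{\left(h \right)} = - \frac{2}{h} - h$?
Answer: $3$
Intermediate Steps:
$f{\left(h \right)} = - h - \frac{2}{h}$
$q{\left(d \right)} = 0$ ($q{\left(d \right)} = \left(-3 + d\right) 0 = 0$)
$f{\left(-1 \right)} + q{\left(-2 \right)} \left(-45\right) = \left(\left(-1\right) \left(-1\right) - \frac{2}{-1}\right) + 0 \left(-45\right) = \left(1 - -2\right) + 0 = \left(1 + 2\right) + 0 = 3 + 0 = 3$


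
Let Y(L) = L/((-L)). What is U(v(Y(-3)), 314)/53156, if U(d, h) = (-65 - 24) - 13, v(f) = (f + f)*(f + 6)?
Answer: -51/26578 ≈ -0.0019189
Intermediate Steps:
Y(L) = -1 (Y(L) = L*(-1/L) = -1)
v(f) = 2*f*(6 + f) (v(f) = (2*f)*(6 + f) = 2*f*(6 + f))
U(d, h) = -102 (U(d, h) = -89 - 13 = -102)
U(v(Y(-3)), 314)/53156 = -102/53156 = -102*1/53156 = -51/26578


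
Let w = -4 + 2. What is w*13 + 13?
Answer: -13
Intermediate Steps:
w = -2
w*13 + 13 = -2*13 + 13 = -26 + 13 = -13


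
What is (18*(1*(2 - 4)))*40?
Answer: -1440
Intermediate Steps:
(18*(1*(2 - 4)))*40 = (18*(1*(-2)))*40 = (18*(-2))*40 = -36*40 = -1440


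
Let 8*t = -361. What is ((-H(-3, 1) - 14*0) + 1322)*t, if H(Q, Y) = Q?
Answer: -478325/8 ≈ -59791.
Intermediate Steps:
t = -361/8 (t = (1/8)*(-361) = -361/8 ≈ -45.125)
((-H(-3, 1) - 14*0) + 1322)*t = ((-1*(-3) - 14*0) + 1322)*(-361/8) = ((3 + 0) + 1322)*(-361/8) = (3 + 1322)*(-361/8) = 1325*(-361/8) = -478325/8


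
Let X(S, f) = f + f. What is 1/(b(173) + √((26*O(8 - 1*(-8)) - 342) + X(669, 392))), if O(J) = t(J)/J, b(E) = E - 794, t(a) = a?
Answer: -69/42797 - 2*√13/128391 ≈ -0.0016684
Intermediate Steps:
X(S, f) = 2*f
b(E) = -794 + E
O(J) = 1 (O(J) = J/J = 1)
1/(b(173) + √((26*O(8 - 1*(-8)) - 342) + X(669, 392))) = 1/((-794 + 173) + √((26*1 - 342) + 2*392)) = 1/(-621 + √((26 - 342) + 784)) = 1/(-621 + √(-316 + 784)) = 1/(-621 + √468) = 1/(-621 + 6*√13)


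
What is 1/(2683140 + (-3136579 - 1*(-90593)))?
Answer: -1/362846 ≈ -2.7560e-6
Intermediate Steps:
1/(2683140 + (-3136579 - 1*(-90593))) = 1/(2683140 + (-3136579 + 90593)) = 1/(2683140 - 3045986) = 1/(-362846) = -1/362846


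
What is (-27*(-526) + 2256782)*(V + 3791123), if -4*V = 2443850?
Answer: 7222093612932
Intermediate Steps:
V = -1221925/2 (V = -¼*2443850 = -1221925/2 ≈ -6.1096e+5)
(-27*(-526) + 2256782)*(V + 3791123) = (-27*(-526) + 2256782)*(-1221925/2 + 3791123) = (14202 + 2256782)*(6360321/2) = 2270984*(6360321/2) = 7222093612932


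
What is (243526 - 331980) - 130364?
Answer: -218818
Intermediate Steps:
(243526 - 331980) - 130364 = -88454 - 130364 = -218818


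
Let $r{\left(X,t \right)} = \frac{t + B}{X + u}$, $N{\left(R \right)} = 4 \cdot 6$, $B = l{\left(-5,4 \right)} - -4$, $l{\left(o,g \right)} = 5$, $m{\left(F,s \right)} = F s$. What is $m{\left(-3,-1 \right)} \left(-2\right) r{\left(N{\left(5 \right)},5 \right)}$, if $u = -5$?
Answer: $- \frac{84}{19} \approx -4.4211$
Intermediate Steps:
$B = 9$ ($B = 5 - -4 = 5 + 4 = 9$)
$N{\left(R \right)} = 24$
$r{\left(X,t \right)} = \frac{9 + t}{-5 + X}$ ($r{\left(X,t \right)} = \frac{t + 9}{X - 5} = \frac{9 + t}{-5 + X}$)
$m{\left(-3,-1 \right)} \left(-2\right) r{\left(N{\left(5 \right)},5 \right)} = \left(-3\right) \left(-1\right) \left(-2\right) \frac{9 + 5}{-5 + 24} = 3 \left(-2\right) \frac{1}{19} \cdot 14 = - 6 \cdot \frac{1}{19} \cdot 14 = \left(-6\right) \frac{14}{19} = - \frac{84}{19}$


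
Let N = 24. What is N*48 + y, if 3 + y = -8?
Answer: 1141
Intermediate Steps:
y = -11 (y = -3 - 8 = -11)
N*48 + y = 24*48 - 11 = 1152 - 11 = 1141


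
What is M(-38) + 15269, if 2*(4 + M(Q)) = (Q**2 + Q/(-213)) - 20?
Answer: 3403120/213 ≈ 15977.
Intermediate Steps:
M(Q) = -14 + Q**2/2 - Q/426 (M(Q) = -4 + ((Q**2 + Q/(-213)) - 20)/2 = -4 + ((Q**2 - Q/213) - 20)/2 = -4 + (-20 + Q**2 - Q/213)/2 = -4 + (-10 + Q**2/2 - Q/426) = -14 + Q**2/2 - Q/426)
M(-38) + 15269 = (-14 + (1/2)*(-38)**2 - 1/426*(-38)) + 15269 = (-14 + (1/2)*1444 + 19/213) + 15269 = (-14 + 722 + 19/213) + 15269 = 150823/213 + 15269 = 3403120/213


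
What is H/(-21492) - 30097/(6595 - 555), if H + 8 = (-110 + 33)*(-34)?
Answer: -18405809/3605880 ≈ -5.1044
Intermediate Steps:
H = 2610 (H = -8 + (-110 + 33)*(-34) = -8 - 77*(-34) = -8 + 2618 = 2610)
H/(-21492) - 30097/(6595 - 555) = 2610/(-21492) - 30097/(6595 - 555) = 2610*(-1/21492) - 30097/6040 = -145/1194 - 30097*1/6040 = -145/1194 - 30097/6040 = -18405809/3605880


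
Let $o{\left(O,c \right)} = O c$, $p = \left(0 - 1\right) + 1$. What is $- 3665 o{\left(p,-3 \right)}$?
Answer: $0$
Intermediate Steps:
$p = 0$ ($p = -1 + 1 = 0$)
$- 3665 o{\left(p,-3 \right)} = - 3665 \cdot 0 \left(-3\right) = \left(-3665\right) 0 = 0$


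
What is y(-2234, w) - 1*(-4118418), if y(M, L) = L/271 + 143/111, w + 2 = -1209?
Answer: 123886036190/30081 ≈ 4.1184e+6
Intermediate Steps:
w = -1211 (w = -2 - 1209 = -1211)
y(M, L) = 143/111 + L/271 (y(M, L) = L*(1/271) + 143*(1/111) = L/271 + 143/111 = 143/111 + L/271)
y(-2234, w) - 1*(-4118418) = (143/111 + (1/271)*(-1211)) - 1*(-4118418) = (143/111 - 1211/271) + 4118418 = -95668/30081 + 4118418 = 123886036190/30081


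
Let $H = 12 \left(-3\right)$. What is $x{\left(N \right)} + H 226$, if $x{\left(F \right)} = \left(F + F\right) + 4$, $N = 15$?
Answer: $-8102$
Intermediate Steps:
$H = -36$
$x{\left(F \right)} = 4 + 2 F$ ($x{\left(F \right)} = 2 F + 4 = 4 + 2 F$)
$x{\left(N \right)} + H 226 = \left(4 + 2 \cdot 15\right) - 8136 = \left(4 + 30\right) - 8136 = 34 - 8136 = -8102$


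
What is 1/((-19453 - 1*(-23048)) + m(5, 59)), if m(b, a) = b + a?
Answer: 1/3659 ≈ 0.00027330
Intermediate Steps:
m(b, a) = a + b
1/((-19453 - 1*(-23048)) + m(5, 59)) = 1/((-19453 - 1*(-23048)) + (59 + 5)) = 1/((-19453 + 23048) + 64) = 1/(3595 + 64) = 1/3659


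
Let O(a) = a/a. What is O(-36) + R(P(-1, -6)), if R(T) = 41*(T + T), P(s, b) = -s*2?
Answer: 165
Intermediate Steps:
P(s, b) = -2*s
O(a) = 1
R(T) = 82*T (R(T) = 41*(2*T) = 82*T)
O(-36) + R(P(-1, -6)) = 1 + 82*(-2*(-1)) = 1 + 82*2 = 1 + 164 = 165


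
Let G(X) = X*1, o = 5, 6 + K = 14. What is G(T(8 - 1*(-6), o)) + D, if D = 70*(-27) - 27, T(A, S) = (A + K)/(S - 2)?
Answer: -5729/3 ≈ -1909.7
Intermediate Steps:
K = 8 (K = -6 + 14 = 8)
T(A, S) = (8 + A)/(-2 + S) (T(A, S) = (A + 8)/(S - 2) = (8 + A)/(-2 + S))
G(X) = X
D = -1917 (D = -1890 - 27 = -1917)
G(T(8 - 1*(-6), o)) + D = (8 + (8 - 1*(-6)))/(-2 + 5) - 1917 = (8 + (8 + 6))/3 - 1917 = (8 + 14)/3 - 1917 = (1/3)*22 - 1917 = 22/3 - 1917 = -5729/3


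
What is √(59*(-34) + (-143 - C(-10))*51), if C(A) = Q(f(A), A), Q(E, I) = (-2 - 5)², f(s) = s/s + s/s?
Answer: I*√11798 ≈ 108.62*I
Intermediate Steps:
f(s) = 2 (f(s) = 1 + 1 = 2)
Q(E, I) = 49 (Q(E, I) = (-7)² = 49)
C(A) = 49
√(59*(-34) + (-143 - C(-10))*51) = √(59*(-34) + (-143 - 1*49)*51) = √(-2006 + (-143 - 49)*51) = √(-2006 - 192*51) = √(-2006 - 9792) = √(-11798) = I*√11798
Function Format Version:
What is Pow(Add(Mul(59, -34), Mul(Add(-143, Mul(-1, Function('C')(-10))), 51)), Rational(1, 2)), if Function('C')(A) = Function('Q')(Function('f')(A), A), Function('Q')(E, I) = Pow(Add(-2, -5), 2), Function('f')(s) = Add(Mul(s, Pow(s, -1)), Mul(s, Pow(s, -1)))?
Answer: Mul(I, Pow(11798, Rational(1, 2))) ≈ Mul(108.62, I)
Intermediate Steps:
Function('f')(s) = 2 (Function('f')(s) = Add(1, 1) = 2)
Function('Q')(E, I) = 49 (Function('Q')(E, I) = Pow(-7, 2) = 49)
Function('C')(A) = 49
Pow(Add(Mul(59, -34), Mul(Add(-143, Mul(-1, Function('C')(-10))), 51)), Rational(1, 2)) = Pow(Add(Mul(59, -34), Mul(Add(-143, Mul(-1, 49)), 51)), Rational(1, 2)) = Pow(Add(-2006, Mul(Add(-143, -49), 51)), Rational(1, 2)) = Pow(Add(-2006, Mul(-192, 51)), Rational(1, 2)) = Pow(Add(-2006, -9792), Rational(1, 2)) = Pow(-11798, Rational(1, 2)) = Mul(I, Pow(11798, Rational(1, 2)))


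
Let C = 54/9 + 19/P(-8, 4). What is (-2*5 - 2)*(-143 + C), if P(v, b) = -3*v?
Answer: 3269/2 ≈ 1634.5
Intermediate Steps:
C = 163/24 (C = 54/9 + 19/((-3*(-8))) = 54*(⅑) + 19/24 = 6 + 19*(1/24) = 6 + 19/24 = 163/24 ≈ 6.7917)
(-2*5 - 2)*(-143 + C) = (-2*5 - 2)*(-143 + 163/24) = (-10 - 2)*(-3269/24) = -12*(-3269/24) = 3269/2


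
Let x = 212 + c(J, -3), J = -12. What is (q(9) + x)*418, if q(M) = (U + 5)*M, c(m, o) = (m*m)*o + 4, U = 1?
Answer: -67716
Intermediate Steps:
c(m, o) = 4 + o*m² (c(m, o) = m²*o + 4 = o*m² + 4 = 4 + o*m²)
x = -216 (x = 212 + (4 - 3*(-12)²) = 212 + (4 - 3*144) = 212 + (4 - 432) = 212 - 428 = -216)
q(M) = 6*M (q(M) = (1 + 5)*M = 6*M)
(q(9) + x)*418 = (6*9 - 216)*418 = (54 - 216)*418 = -162*418 = -67716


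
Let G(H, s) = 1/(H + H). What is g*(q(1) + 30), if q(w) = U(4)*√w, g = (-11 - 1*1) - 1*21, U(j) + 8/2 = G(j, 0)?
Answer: -6897/8 ≈ -862.13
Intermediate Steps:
G(H, s) = 1/(2*H)
U(j) = -4 + 1/(2*j)
g = -33 (g = (-11 - 1) - 21 = -12 - 21 = -33)
q(w) = -31*√w/8 (q(w) = (-4 + (½)/4)*√w = (-4 + (½)*(¼))*√w = (-4 + ⅛)*√w = -31*√w/8)
g*(q(1) + 30) = -33*(-31*√1/8 + 30) = -33*(-31/8*1 + 30) = -33*(-31/8 + 30) = -33*209/8 = -6897/8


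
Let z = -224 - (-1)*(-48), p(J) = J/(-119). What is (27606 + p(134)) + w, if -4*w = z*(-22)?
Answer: 3106956/119 ≈ 26109.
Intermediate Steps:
p(J) = -J/119 (p(J) = J*(-1/119) = -J/119)
z = -272 (z = -224 - 1*48 = -224 - 48 = -272)
w = -1496 (w = -(-68)*(-22) = -¼*5984 = -1496)
(27606 + p(134)) + w = (27606 - 1/119*134) - 1496 = (27606 - 134/119) - 1496 = 3284980/119 - 1496 = 3106956/119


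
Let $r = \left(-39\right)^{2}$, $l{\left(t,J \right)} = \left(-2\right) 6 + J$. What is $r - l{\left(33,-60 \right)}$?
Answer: $1593$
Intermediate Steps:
$l{\left(t,J \right)} = -12 + J$
$r = 1521$
$r - l{\left(33,-60 \right)} = 1521 - \left(-12 - 60\right) = 1521 - -72 = 1521 + 72 = 1593$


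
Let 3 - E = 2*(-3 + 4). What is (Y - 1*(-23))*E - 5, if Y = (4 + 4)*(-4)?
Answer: -14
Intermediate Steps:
Y = -32 (Y = 8*(-4) = -32)
E = 1 (E = 3 - 2*(-3 + 4) = 3 - 2 = 1)
(Y - 1*(-23))*E - 5 = (-32 - 1*(-23))*1 - 5 = (-32 + 23)*1 - 5 = -9*1 - 5 = -9 - 5 = -14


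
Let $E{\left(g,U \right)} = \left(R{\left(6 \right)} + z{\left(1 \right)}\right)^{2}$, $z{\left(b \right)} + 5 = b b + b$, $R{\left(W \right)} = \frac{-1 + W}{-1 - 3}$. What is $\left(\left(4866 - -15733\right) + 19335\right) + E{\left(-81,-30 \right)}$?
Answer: $\frac{639233}{16} \approx 39952.0$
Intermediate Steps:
$R{\left(W \right)} = \frac{1}{4} - \frac{W}{4}$ ($R{\left(W \right)} = \frac{-1 + W}{-4} = \left(-1 + W\right) \left(- \frac{1}{4}\right) = \frac{1}{4} - \frac{W}{4}$)
$z{\left(b \right)} = -5 + b + b^{2}$ ($z{\left(b \right)} = -5 + \left(b b + b\right) = -5 + \left(b^{2} + b\right) = -5 + \left(b + b^{2}\right) = -5 + b + b^{2}$)
$E{\left(g,U \right)} = \frac{289}{16}$ ($E{\left(g,U \right)} = \left(\left(\frac{1}{4} - \frac{3}{2}\right) + \left(-5 + 1 + 1^{2}\right)\right)^{2} = \left(\left(\frac{1}{4} - \frac{3}{2}\right) + \left(-5 + 1 + 1\right)\right)^{2} = \left(- \frac{5}{4} - 3\right)^{2} = \left(- \frac{17}{4}\right)^{2} = \frac{289}{16}$)
$\left(\left(4866 - -15733\right) + 19335\right) + E{\left(-81,-30 \right)} = \left(\left(4866 - -15733\right) + 19335\right) + \frac{289}{16} = \left(\left(4866 + 15733\right) + 19335\right) + \frac{289}{16} = \left(20599 + 19335\right) + \frac{289}{16} = 39934 + \frac{289}{16} = \frac{639233}{16}$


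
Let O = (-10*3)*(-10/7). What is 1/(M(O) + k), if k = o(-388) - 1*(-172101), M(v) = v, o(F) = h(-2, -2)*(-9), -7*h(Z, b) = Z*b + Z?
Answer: 7/1205025 ≈ 5.8090e-6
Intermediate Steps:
h(Z, b) = -Z/7 - Z*b/7 (h(Z, b) = -(Z*b + Z)/7 = -(Z + Z*b)/7 = -Z/7 - Z*b/7)
O = 300/7 (O = -(-300)/7 = -30*(-10/7) = 300/7 ≈ 42.857)
o(F) = 18/7 (o(F) = -⅐*(-2)*(1 - 2)*(-9) = -⅐*(-2)*(-1)*(-9) = -2/7*(-9) = 18/7)
k = 1204725/7 (k = 18/7 - 1*(-172101) = 18/7 + 172101 = 1204725/7 ≈ 1.7210e+5)
1/(M(O) + k) = 1/(300/7 + 1204725/7) = 1/(1205025/7) = 7/1205025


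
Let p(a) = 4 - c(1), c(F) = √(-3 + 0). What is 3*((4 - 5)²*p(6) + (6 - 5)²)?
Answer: 15 - 3*I*√3 ≈ 15.0 - 5.1962*I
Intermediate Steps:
c(F) = I*√3 (c(F) = √(-3) = I*√3)
p(a) = 4 - I*√3
3*((4 - 5)²*p(6) + (6 - 5)²) = 3*((4 - 5)²*(4 - I*√3) + (6 - 5)²) = 3*((-1)²*(4 - I*√3) + 1²) = 3*(1*(4 - I*√3) + 1) = 3*((4 - I*√3) + 1) = 3*(5 - I*√3) = 15 - 3*I*√3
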